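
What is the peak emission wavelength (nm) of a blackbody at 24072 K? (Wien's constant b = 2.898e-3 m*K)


lam_max = b / T = 2.898e-3 / 24072 = 1.204e-07 m = 120.3888 nm

120.3888 nm


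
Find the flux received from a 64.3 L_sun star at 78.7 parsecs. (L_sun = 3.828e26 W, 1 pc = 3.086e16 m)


F = L / (4*pi*d^2) = 2.461e+28 / (4*pi*(2.429e+18)^2) = 3.321e-10

3.321e-10 W/m^2


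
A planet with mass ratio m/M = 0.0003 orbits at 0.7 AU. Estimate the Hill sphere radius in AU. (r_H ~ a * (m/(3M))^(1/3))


r_H = a * (m/3M)^(1/3) = 0.7 * (0.0003/3)^(1/3) = 0.0325

0.0325 AU


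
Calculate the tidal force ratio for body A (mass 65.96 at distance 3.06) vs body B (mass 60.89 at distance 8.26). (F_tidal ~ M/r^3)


Ratio = (M1/r1^3) / (M2/r2^3) = (65.96/3.06^3) / (60.89/8.26^3) = 21.3064

21.3064


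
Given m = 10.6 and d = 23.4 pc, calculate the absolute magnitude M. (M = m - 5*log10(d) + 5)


M = m - 5*log10(d) + 5 = 10.6 - 5*log10(23.4) + 5 = 8.7539

8.7539


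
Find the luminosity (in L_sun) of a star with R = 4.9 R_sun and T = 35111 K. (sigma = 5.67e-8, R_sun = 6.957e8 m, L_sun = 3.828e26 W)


R = 4.9 * 6.957e8 m = 3.40893e+09 m. L = 4*pi*R^2*sigma*T^4 = 4*pi*(3.40893e+09)^2 * 5.67e-8 * 35111^4 = 1.25835125e+31 W. L/L_sun = 1.25835125e+31 / 3.828e26 = 32872.2897

32872.2897 L_sun


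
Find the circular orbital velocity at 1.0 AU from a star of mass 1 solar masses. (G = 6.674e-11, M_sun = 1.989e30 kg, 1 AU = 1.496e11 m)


v = sqrt(GM/r) = sqrt(6.674e-11 * 1.989e+30 / 1.496e+11) = 29788.2298

29788.2298 m/s


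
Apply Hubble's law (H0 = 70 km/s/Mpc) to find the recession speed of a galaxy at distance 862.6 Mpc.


v = H0 * d = 70 * 862.6 = 60382.0

60382.0 km/s


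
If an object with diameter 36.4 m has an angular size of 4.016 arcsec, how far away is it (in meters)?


D = size / theta_rad, theta_rad = 4.016 * pi/(180*3600) = 1.947e-05, D = 1.870e+06

1.870e+06 m


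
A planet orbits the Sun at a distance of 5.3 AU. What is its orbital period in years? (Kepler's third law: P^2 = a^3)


P = a^(3/2) = 5.3^1.5 = 12.2015

12.2015 years


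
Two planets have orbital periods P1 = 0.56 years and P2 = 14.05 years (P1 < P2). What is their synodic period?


1/P_syn = |1/P1 - 1/P2| = |1/0.56 - 1/14.05| => P_syn = 0.5832

0.5832 years


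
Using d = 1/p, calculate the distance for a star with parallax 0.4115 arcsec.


d = 1/p = 1/0.4115 = 2.4301

2.4301 pc


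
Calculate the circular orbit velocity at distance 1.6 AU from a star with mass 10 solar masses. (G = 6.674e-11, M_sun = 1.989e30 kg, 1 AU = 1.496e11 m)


v = sqrt(GM/r) = sqrt(6.674e-11 * 1.989e+31 / 2.394e+11) = 74470.5746

74470.5746 m/s


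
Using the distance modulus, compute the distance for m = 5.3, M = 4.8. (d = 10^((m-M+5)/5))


d = 10^((m - M + 5)/5) = 10^((5.3 - 4.8 + 5)/5) = 12.5893

12.5893 pc


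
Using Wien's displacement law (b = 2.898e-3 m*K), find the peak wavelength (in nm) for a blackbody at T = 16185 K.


lam_max = b / T = 2.898e-3 / 16185 = 1.791e-07 m = 179.0547 nm

179.0547 nm


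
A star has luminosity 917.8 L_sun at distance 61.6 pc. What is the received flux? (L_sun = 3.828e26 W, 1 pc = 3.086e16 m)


F = L / (4*pi*d^2) = 3.513e+29 / (4*pi*(1.901e+18)^2) = 7.737e-09

7.737e-09 W/m^2


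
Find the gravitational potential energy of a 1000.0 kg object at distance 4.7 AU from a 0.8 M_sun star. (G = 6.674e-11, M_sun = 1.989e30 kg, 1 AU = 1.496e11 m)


M = 0.8 * 1.989e30 kg = 1.5912e+30 kg; r = 4.7 AU * 1.496e11 m/AU = 7.0312e+11 m. U = -GM*m/r = -(6.674e-11 * 1.5912e+30 * 1000.0) / 7.0312e+11 = -1.510e+11

-1.510e+11 J


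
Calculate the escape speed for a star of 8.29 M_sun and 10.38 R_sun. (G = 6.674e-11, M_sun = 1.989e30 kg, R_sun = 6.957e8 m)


M = 8.29 * 1.989e30 kg = 1.648881e+31 kg; R = 10.38 * 6.957e8 m = 7.221366e+09 m. v_esc = sqrt(2GM/R) = sqrt(2 * 6.674e-11 * 1.648881e+31 / 7.221366e+09) = 552068.6393

552068.6393 m/s


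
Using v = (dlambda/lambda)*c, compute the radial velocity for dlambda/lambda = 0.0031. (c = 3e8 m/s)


v = (dlambda/lambda) * c = 0.0031 * 3e8 = 930000.0

930000.0 m/s


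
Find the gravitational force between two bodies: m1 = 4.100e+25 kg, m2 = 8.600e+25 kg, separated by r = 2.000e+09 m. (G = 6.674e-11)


F = G*m1*m2/r^2 = 6.674e-11 * 4.100e+25 * 8.600e+25 / (2.000e+09)^2 = 6.674e-11 * 3.526e+51 / 4.000e+18 = 5.883e+22

5.883e+22 N


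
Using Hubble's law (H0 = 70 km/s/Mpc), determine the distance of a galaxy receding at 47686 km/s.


d = v / H0 = 47686 / 70 = 681.2286

681.2286 Mpc


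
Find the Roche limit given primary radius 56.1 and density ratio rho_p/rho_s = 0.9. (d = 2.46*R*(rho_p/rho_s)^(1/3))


d_Roche = 2.46 * 56.1 * 0.9^(1/3) = 133.2433

133.2433


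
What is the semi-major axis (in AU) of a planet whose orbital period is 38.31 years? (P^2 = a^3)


a = P^(2/3) = 38.31^(2/3) = 11.3643

11.3643 AU


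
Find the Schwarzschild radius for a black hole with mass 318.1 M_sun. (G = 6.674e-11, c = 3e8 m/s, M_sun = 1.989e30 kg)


M = 318.1 * 1.989e30 kg = 6.327009e+32 kg. rs = 2GM/c^2 = 2 * 6.674e-11 * 6.327009e+32 / (3e8)^2 = 938365.7348

938365.7348 m


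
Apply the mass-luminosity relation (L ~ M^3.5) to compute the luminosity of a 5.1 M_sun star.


L/L_sun = (M/M_sun)^3.5 = 5.1^3.5 = 299.5681

299.5681 L_sun


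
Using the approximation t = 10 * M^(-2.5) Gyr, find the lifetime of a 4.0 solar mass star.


t = 10 * M^(-2.5) = 10 * 4.0^(-2.5) = 0.3125

0.3125 Gyr


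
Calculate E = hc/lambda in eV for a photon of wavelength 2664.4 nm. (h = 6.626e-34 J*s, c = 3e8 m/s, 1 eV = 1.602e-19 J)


E = hc/lambda = 6.626e-34 * 3e8 / 2.664e-06 = 7.461e-20 J = 0.4657 eV

0.4657 eV


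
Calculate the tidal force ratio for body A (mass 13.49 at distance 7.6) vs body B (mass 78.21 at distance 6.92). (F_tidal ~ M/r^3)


Ratio = (M1/r1^3) / (M2/r2^3) = (13.49/7.6^3) / (78.21/6.92^3) = 0.1302

0.1302


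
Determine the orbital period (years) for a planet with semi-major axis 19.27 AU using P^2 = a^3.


P = a^(3/2) = 19.27^1.5 = 84.5907

84.5907 years


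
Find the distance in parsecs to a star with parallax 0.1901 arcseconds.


d = 1/p = 1/0.1901 = 5.2604

5.2604 pc


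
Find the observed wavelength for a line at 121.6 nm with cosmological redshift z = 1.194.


lam_obs = lam_emit * (1 + z) = 121.6 * (1 + 1.194) = 266.7904

266.7904 nm


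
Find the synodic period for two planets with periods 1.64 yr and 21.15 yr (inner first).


1/P_syn = |1/P1 - 1/P2| = |1/1.64 - 1/21.15| => P_syn = 1.7779

1.7779 years


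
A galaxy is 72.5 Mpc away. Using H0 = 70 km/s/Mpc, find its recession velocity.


v = H0 * d = 70 * 72.5 = 5075.0

5075.0 km/s


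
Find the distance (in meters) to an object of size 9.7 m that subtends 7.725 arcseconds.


D = size / theta_rad, theta_rad = 7.725 * pi/(180*3600) = 3.745e-05, D = 258999.1742

258999.1742 m


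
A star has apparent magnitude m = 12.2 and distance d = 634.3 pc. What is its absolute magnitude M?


M = m - 5*log10(d) + 5 = 12.2 - 5*log10(634.3) + 5 = 3.1885

3.1885


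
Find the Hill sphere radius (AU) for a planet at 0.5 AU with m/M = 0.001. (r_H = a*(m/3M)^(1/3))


r_H = a * (m/3M)^(1/3) = 0.5 * (0.001/3)^(1/3) = 0.0347

0.0347 AU


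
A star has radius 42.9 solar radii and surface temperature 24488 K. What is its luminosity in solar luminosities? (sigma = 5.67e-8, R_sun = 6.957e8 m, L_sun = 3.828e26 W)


R = 42.9 * 6.957e8 m = 2.984553e+10 m. L = 4*pi*R^2*sigma*T^4 = 4*pi*(2.984553e+10)^2 * 5.67e-8 * 24488^4 = 2.282258222e+32 W. L/L_sun = 2.282258222e+32 / 3.828e26 = 596201.2075

596201.2075 L_sun


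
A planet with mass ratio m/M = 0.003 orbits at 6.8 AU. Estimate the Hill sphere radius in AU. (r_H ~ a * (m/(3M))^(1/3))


r_H = a * (m/3M)^(1/3) = 6.8 * (0.003/3)^(1/3) = 0.68

0.68 AU


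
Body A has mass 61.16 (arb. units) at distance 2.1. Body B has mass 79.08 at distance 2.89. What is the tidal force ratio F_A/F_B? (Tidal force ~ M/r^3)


Ratio = (M1/r1^3) / (M2/r2^3) = (61.16/2.1^3) / (79.08/2.89^3) = 2.0157

2.0157


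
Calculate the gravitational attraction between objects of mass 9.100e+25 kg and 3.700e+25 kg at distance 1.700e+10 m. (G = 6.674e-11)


F = G*m1*m2/r^2 = 6.674e-11 * 9.100e+25 * 3.700e+25 / (1.700e+10)^2 = 6.674e-11 * 3.367e+51 / 2.890e+20 = 7.776e+20

7.776e+20 N


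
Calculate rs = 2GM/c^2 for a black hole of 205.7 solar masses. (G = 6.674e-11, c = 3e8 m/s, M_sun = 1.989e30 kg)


M = 205.7 * 1.989e30 kg = 4.091373e+32 kg. rs = 2GM/c^2 = 2 * 6.674e-11 * 4.091373e+32 / (3e8)^2 = 606796.0756

606796.0756 m


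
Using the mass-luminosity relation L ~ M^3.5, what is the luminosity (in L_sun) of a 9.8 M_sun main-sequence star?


L/L_sun = (M/M_sun)^3.5 = 9.8^3.5 = 2946.397

2946.397 L_sun


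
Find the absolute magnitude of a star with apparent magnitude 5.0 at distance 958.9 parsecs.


M = m - 5*log10(d) + 5 = 5.0 - 5*log10(958.9) + 5 = -4.9089

-4.9089


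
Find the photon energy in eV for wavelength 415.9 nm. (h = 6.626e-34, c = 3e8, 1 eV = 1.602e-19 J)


E = hc/lambda = 6.626e-34 * 3e8 / 4.159e-07 = 4.780e-19 J = 2.9835 eV

2.9835 eV


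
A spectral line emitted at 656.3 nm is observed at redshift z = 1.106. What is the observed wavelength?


lam_obs = lam_emit * (1 + z) = 656.3 * (1 + 1.106) = 1382.1678

1382.1678 nm


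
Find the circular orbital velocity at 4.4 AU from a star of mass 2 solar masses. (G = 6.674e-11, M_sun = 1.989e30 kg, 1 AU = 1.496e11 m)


v = sqrt(GM/r) = sqrt(6.674e-11 * 3.978e+30 / 6.582e+11) = 20083.2205

20083.2205 m/s


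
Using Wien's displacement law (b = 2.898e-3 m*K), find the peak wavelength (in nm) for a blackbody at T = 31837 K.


lam_max = b / T = 2.898e-3 / 31837 = 9.103e-08 m = 91.0262 nm

91.0262 nm


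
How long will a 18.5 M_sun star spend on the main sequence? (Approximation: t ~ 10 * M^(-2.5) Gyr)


t = 10 * M^(-2.5) = 10 * 18.5^(-2.5) = 0.0068

0.0068 Gyr


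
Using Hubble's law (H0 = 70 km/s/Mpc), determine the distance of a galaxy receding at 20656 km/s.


d = v / H0 = 20656 / 70 = 295.0857

295.0857 Mpc


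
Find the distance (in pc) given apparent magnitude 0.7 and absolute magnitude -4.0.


d = 10^((m - M + 5)/5) = 10^((0.7 - -4.0 + 5)/5) = 87.0964

87.0964 pc


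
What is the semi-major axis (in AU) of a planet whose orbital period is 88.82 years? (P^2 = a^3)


a = P^(2/3) = 88.82^(2/3) = 19.9071

19.9071 AU


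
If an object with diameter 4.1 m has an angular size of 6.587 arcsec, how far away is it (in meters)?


D = size / theta_rad, theta_rad = 6.587 * pi/(180*3600) = 3.193e-05, D = 128387.0815

128387.0815 m


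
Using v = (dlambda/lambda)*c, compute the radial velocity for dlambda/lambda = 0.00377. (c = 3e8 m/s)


v = (dlambda/lambda) * c = 0.00377 * 3e8 = 1.131e+06

1.131e+06 m/s


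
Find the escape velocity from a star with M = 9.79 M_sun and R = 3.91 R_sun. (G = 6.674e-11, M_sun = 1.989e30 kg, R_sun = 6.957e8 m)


M = 9.79 * 1.989e30 kg = 1.947231e+31 kg; R = 3.91 * 6.957e8 m = 2.720187e+09 m. v_esc = sqrt(2GM/R) = sqrt(2 * 6.674e-11 * 1.947231e+31 / 2.720187e+09) = 977501.5531

977501.5531 m/s


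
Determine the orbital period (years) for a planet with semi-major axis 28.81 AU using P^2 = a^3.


P = a^(3/2) = 28.81^1.5 = 154.6375

154.6375 years


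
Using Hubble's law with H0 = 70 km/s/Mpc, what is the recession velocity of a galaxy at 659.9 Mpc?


v = H0 * d = 70 * 659.9 = 46193.0

46193.0 km/s


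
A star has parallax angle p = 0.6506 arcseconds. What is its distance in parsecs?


d = 1/p = 1/0.6506 = 1.537

1.537 pc


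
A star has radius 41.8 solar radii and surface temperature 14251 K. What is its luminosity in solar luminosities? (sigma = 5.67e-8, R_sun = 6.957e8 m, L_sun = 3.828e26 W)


R = 41.8 * 6.957e8 m = 2.908026e+10 m. L = 4*pi*R^2*sigma*T^4 = 4*pi*(2.908026e+10)^2 * 5.67e-8 * 14251^4 = 2.485254412e+31 W. L/L_sun = 2.485254412e+31 / 3.828e26 = 64923.0515

64923.0515 L_sun


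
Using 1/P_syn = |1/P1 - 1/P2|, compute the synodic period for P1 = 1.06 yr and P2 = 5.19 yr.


1/P_syn = |1/P1 - 1/P2| = |1/1.06 - 1/5.19| => P_syn = 1.3321

1.3321 years


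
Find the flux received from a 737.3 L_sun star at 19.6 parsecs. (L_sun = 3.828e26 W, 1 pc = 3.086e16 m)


F = L / (4*pi*d^2) = 2.822e+29 / (4*pi*(6.049e+17)^2) = 6.139e-08

6.139e-08 W/m^2


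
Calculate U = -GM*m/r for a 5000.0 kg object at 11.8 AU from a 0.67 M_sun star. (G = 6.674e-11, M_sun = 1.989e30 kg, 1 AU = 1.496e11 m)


M = 0.67 * 1.989e30 kg = 1.33263e+30 kg; r = 11.8 AU * 1.496e11 m/AU = 1.76528e+12 m. U = -GM*m/r = -(6.674e-11 * 1.33263e+30 * 5000.0) / 1.76528e+12 = -2.519e+11

-2.519e+11 J


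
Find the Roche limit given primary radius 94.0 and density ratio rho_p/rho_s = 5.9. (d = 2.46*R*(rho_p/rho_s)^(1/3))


d_Roche = 2.46 * 94.0 * 5.9^(1/3) = 417.8435

417.8435


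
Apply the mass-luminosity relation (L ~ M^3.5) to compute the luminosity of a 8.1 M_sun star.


L/L_sun = (M/M_sun)^3.5 = 8.1^3.5 = 1512.5076

1512.5076 L_sun


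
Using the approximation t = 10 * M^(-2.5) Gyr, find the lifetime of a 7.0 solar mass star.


t = 10 * M^(-2.5) = 10 * 7.0^(-2.5) = 0.0771

0.0771 Gyr


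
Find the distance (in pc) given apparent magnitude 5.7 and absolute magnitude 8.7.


d = 10^((m - M + 5)/5) = 10^((5.7 - 8.7 + 5)/5) = 2.5119

2.5119 pc


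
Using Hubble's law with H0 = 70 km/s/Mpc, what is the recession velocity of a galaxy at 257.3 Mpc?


v = H0 * d = 70 * 257.3 = 18011.0

18011.0 km/s


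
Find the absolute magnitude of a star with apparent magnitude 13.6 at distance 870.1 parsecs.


M = m - 5*log10(d) + 5 = 13.6 - 5*log10(870.1) + 5 = 3.9022

3.9022


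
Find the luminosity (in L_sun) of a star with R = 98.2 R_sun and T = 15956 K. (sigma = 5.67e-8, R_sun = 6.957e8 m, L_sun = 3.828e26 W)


R = 98.2 * 6.957e8 m = 6.831774e+10 m. L = 4*pi*R^2*sigma*T^4 = 4*pi*(6.831774e+10)^2 * 5.67e-8 * 15956^4 = 2.155539649e+32 W. L/L_sun = 2.155539649e+32 / 3.828e26 = 563098.132

563098.132 L_sun


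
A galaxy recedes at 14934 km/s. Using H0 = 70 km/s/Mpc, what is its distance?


d = v / H0 = 14934 / 70 = 213.3429

213.3429 Mpc


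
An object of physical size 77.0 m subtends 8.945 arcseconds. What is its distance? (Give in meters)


D = size / theta_rad, theta_rad = 8.945 * pi/(180*3600) = 4.337e-05, D = 1.776e+06

1.776e+06 m


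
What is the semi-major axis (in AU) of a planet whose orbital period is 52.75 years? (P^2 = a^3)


a = P^(2/3) = 52.75^(2/3) = 14.0653

14.0653 AU


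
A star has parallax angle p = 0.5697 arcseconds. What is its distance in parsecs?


d = 1/p = 1/0.5697 = 1.7553

1.7553 pc


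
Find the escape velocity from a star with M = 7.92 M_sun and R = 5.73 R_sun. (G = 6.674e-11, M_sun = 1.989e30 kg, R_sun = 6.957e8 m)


M = 7.92 * 1.989e30 kg = 1.575288e+31 kg; R = 5.73 * 6.957e8 m = 3.986361e+09 m. v_esc = sqrt(2GM/R) = sqrt(2 * 6.674e-11 * 1.575288e+31 / 3.986361e+09) = 726272.7819

726272.7819 m/s


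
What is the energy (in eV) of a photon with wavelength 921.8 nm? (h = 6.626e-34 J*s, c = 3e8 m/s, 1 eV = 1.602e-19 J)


E = hc/lambda = 6.626e-34 * 3e8 / 9.218e-07 = 2.156e-19 J = 1.3461 eV

1.3461 eV


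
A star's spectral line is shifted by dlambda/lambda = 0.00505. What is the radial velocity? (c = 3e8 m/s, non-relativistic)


v = (dlambda/lambda) * c = 0.00505 * 3e8 = 1.515e+06

1.515e+06 m/s


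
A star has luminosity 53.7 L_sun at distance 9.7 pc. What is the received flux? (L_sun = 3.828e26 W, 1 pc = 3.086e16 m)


F = L / (4*pi*d^2) = 2.056e+28 / (4*pi*(2.993e+17)^2) = 1.826e-08

1.826e-08 W/m^2


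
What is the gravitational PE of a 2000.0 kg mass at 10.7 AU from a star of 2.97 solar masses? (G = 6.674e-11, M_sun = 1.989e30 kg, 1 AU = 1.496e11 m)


M = 2.97 * 1.989e30 kg = 5.90733e+30 kg; r = 10.7 AU * 1.496e11 m/AU = 1.60072e+12 m. U = -GM*m/r = -(6.674e-11 * 5.90733e+30 * 2000.0) / 1.60072e+12 = -4.926e+11

-4.926e+11 J


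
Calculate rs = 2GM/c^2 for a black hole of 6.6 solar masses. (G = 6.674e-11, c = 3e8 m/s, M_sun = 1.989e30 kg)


M = 6.6 * 1.989e30 kg = 1.31274e+31 kg. rs = 2GM/c^2 = 2 * 6.674e-11 * 1.31274e+31 / (3e8)^2 = 19469.3928

19469.3928 m


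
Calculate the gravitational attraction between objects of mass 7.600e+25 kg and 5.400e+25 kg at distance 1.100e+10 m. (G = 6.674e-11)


F = G*m1*m2/r^2 = 6.674e-11 * 7.600e+25 * 5.400e+25 / (1.100e+10)^2 = 6.674e-11 * 4.104e+51 / 1.210e+20 = 2.264e+21

2.264e+21 N


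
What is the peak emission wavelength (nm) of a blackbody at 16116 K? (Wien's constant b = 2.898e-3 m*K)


lam_max = b / T = 2.898e-3 / 16116 = 1.798e-07 m = 179.8213 nm

179.8213 nm


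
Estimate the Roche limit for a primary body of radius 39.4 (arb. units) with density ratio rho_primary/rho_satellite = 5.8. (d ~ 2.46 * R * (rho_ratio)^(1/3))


d_Roche = 2.46 * 39.4 * 5.8^(1/3) = 174.1435

174.1435


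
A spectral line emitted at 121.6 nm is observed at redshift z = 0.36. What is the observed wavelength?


lam_obs = lam_emit * (1 + z) = 121.6 * (1 + 0.36) = 165.376

165.376 nm


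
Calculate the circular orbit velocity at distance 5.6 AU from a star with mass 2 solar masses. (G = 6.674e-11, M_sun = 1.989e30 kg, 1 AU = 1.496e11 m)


v = sqrt(GM/r) = sqrt(6.674e-11 * 3.978e+30 / 8.378e+11) = 17801.8723

17801.8723 m/s


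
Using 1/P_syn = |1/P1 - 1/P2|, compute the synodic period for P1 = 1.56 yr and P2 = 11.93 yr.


1/P_syn = |1/P1 - 1/P2| = |1/1.56 - 1/11.93| => P_syn = 1.7947

1.7947 years


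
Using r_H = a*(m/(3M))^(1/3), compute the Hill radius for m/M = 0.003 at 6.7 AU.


r_H = a * (m/3M)^(1/3) = 6.7 * (0.003/3)^(1/3) = 0.67

0.67 AU


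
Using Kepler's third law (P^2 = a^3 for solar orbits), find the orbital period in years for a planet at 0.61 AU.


P = a^(3/2) = 0.61^1.5 = 0.4764

0.4764 years


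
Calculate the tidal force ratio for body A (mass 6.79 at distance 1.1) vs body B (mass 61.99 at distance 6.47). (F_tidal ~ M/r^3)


Ratio = (M1/r1^3) / (M2/r2^3) = (6.79/1.1^3) / (61.99/6.47^3) = 22.2886

22.2886


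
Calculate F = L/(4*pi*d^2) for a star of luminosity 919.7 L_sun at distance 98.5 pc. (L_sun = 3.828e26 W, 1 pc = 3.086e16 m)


F = L / (4*pi*d^2) = 3.521e+29 / (4*pi*(3.040e+18)^2) = 3.032e-09

3.032e-09 W/m^2


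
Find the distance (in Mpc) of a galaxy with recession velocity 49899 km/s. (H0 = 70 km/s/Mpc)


d = v / H0 = 49899 / 70 = 712.8429

712.8429 Mpc


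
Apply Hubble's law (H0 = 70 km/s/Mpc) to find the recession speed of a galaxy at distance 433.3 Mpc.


v = H0 * d = 70 * 433.3 = 30331.0

30331.0 km/s


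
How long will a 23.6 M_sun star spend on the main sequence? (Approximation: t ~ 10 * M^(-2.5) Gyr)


t = 10 * M^(-2.5) = 10 * 23.6^(-2.5) = 0.0037

0.0037 Gyr


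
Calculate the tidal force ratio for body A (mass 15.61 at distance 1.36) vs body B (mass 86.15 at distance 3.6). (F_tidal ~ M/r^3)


Ratio = (M1/r1^3) / (M2/r2^3) = (15.61/1.36^3) / (86.15/3.6^3) = 3.3608

3.3608


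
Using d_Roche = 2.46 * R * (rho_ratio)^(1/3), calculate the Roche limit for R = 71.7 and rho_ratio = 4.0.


d_Roche = 2.46 * 71.7 * 4.0^(1/3) = 279.989

279.989


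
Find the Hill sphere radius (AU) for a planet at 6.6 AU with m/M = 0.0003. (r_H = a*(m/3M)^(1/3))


r_H = a * (m/3M)^(1/3) = 6.6 * (0.0003/3)^(1/3) = 0.3063

0.3063 AU


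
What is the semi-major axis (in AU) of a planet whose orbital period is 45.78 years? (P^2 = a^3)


a = P^(2/3) = 45.78^(2/3) = 12.7973

12.7973 AU


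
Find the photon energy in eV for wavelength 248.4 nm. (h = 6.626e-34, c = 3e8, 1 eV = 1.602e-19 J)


E = hc/lambda = 6.626e-34 * 3e8 / 2.484e-07 = 8.002e-19 J = 4.9953 eV

4.9953 eV


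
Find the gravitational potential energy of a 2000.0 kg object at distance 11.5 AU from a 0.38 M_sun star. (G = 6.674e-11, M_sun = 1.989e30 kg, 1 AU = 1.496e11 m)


M = 0.38 * 1.989e30 kg = 7.5582e+29 kg; r = 11.5 AU * 1.496e11 m/AU = 1.7204e+12 m. U = -GM*m/r = -(6.674e-11 * 7.5582e+29 * 2000.0) / 1.7204e+12 = -5.864e+10

-5.864e+10 J


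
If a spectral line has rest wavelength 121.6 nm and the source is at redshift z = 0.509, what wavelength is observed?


lam_obs = lam_emit * (1 + z) = 121.6 * (1 + 0.509) = 183.4944

183.4944 nm


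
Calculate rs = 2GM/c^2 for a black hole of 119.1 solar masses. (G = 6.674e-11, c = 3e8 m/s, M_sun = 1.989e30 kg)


M = 119.1 * 1.989e30 kg = 2.368899e+32 kg. rs = 2GM/c^2 = 2 * 6.674e-11 * 2.368899e+32 / (3e8)^2 = 351334.0428

351334.0428 m


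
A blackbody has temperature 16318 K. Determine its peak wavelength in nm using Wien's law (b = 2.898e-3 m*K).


lam_max = b / T = 2.898e-3 / 16318 = 1.776e-07 m = 177.5953 nm

177.5953 nm


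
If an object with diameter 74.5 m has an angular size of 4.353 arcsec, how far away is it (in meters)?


D = size / theta_rad, theta_rad = 4.353 * pi/(180*3600) = 2.110e-05, D = 3.530e+06

3.530e+06 m


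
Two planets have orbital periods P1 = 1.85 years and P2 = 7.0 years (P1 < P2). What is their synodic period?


1/P_syn = |1/P1 - 1/P2| = |1/1.85 - 1/7.0| => P_syn = 2.5146

2.5146 years


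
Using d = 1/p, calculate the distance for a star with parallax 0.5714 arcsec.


d = 1/p = 1/0.5714 = 1.7501

1.7501 pc


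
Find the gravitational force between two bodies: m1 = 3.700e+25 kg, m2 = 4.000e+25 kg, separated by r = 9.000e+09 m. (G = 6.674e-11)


F = G*m1*m2/r^2 = 6.674e-11 * 3.700e+25 * 4.000e+25 / (9.000e+09)^2 = 6.674e-11 * 1.480e+51 / 8.100e+19 = 1.219e+21

1.219e+21 N


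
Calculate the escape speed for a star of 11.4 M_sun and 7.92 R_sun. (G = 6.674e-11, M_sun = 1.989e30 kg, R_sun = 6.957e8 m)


M = 11.4 * 1.989e30 kg = 2.26746e+31 kg; R = 7.92 * 6.957e8 m = 5.509944e+09 m. v_esc = sqrt(2GM/R) = sqrt(2 * 6.674e-11 * 2.26746e+31 / 5.509944e+09) = 741146.9466

741146.9466 m/s


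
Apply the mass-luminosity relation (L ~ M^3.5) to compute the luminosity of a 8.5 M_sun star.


L/L_sun = (M/M_sun)^3.5 = 8.5^3.5 = 1790.4667

1790.4667 L_sun


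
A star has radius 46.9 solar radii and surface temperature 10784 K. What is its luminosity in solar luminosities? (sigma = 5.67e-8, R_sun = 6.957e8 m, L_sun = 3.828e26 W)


R = 46.9 * 6.957e8 m = 3.262833e+10 m. L = 4*pi*R^2*sigma*T^4 = 4*pi*(3.262833e+10)^2 * 5.67e-8 * 10784^4 = 1.025893154e+31 W. L/L_sun = 1.025893154e+31 / 3.828e26 = 26799.7167

26799.7167 L_sun


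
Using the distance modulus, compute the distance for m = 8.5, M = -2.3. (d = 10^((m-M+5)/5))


d = 10^((m - M + 5)/5) = 10^((8.5 - -2.3 + 5)/5) = 1445.4398

1445.4398 pc


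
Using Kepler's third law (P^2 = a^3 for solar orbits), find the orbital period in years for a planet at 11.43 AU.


P = a^(3/2) = 11.43^1.5 = 38.6429

38.6429 years


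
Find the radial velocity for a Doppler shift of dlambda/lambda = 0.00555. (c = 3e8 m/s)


v = (dlambda/lambda) * c = 0.00555 * 3e8 = 1.665e+06

1.665e+06 m/s


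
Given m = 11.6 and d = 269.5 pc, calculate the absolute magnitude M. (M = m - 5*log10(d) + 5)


M = m - 5*log10(d) + 5 = 11.6 - 5*log10(269.5) + 5 = 4.4472

4.4472


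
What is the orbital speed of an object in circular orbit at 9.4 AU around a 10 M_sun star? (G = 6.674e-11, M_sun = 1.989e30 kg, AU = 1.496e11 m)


v = sqrt(GM/r) = sqrt(6.674e-11 * 1.989e+31 / 1.406e+12) = 30724.2131

30724.2131 m/s


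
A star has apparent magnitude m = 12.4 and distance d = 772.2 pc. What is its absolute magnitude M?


M = m - 5*log10(d) + 5 = 12.4 - 5*log10(772.2) + 5 = 2.9614

2.9614


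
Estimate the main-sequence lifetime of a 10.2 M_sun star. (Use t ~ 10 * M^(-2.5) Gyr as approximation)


t = 10 * M^(-2.5) = 10 * 10.2^(-2.5) = 0.0301

0.0301 Gyr


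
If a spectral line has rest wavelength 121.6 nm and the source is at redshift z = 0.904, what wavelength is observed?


lam_obs = lam_emit * (1 + z) = 121.6 * (1 + 0.904) = 231.5264

231.5264 nm


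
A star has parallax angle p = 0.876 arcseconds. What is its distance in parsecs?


d = 1/p = 1/0.876 = 1.1416

1.1416 pc


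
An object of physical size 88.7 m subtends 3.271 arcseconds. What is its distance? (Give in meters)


D = size / theta_rad, theta_rad = 3.271 * pi/(180*3600) = 1.586e-05, D = 5.593e+06

5.593e+06 m


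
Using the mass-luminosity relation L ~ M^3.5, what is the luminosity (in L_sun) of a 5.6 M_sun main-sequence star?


L/L_sun = (M/M_sun)^3.5 = 5.6^3.5 = 415.5833

415.5833 L_sun


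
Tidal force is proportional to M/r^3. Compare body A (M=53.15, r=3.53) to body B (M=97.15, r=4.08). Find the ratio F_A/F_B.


Ratio = (M1/r1^3) / (M2/r2^3) = (53.15/3.53^3) / (97.15/4.08^3) = 0.8447

0.8447


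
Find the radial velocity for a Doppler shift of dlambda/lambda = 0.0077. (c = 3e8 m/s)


v = (dlambda/lambda) * c = 0.0077 * 3e8 = 2.310e+06

2.310e+06 m/s


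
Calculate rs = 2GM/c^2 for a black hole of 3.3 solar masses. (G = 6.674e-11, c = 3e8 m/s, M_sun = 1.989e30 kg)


M = 3.3 * 1.989e30 kg = 6.5637e+30 kg. rs = 2GM/c^2 = 2 * 6.674e-11 * 6.5637e+30 / (3e8)^2 = 9734.6964

9734.6964 m


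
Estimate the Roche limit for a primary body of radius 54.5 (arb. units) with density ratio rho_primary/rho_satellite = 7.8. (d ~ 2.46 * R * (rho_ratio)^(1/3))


d_Roche = 2.46 * 54.5 * 7.8^(1/3) = 265.8866

265.8866


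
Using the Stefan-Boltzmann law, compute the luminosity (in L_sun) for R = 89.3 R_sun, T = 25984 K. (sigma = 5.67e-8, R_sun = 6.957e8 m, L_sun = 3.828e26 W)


R = 89.3 * 6.957e8 m = 6.212601e+10 m. L = 4*pi*R^2*sigma*T^4 = 4*pi*(6.212601e+10)^2 * 5.67e-8 * 25984^4 = 1.253614127e+33 W. L/L_sun = 1.253614127e+33 / 3.828e26 = 3.275e+06

3.275e+06 L_sun


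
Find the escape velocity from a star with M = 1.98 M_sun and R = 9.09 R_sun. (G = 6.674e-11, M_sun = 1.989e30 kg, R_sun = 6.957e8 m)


M = 1.98 * 1.989e30 kg = 3.93822e+30 kg; R = 9.09 * 6.957e8 m = 6.323913e+09 m. v_esc = sqrt(2GM/R) = sqrt(2 * 6.674e-11 * 3.93822e+30 / 6.323913e+09) = 288313.6089

288313.6089 m/s


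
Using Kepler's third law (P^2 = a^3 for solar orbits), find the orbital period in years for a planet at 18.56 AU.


P = a^(3/2) = 18.56^1.5 = 79.9589

79.9589 years


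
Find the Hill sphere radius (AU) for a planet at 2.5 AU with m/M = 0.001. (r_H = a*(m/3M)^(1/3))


r_H = a * (m/3M)^(1/3) = 2.5 * (0.001/3)^(1/3) = 0.1733

0.1733 AU


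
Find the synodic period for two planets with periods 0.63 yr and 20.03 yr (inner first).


1/P_syn = |1/P1 - 1/P2| = |1/0.63 - 1/20.03| => P_syn = 0.6505

0.6505 years


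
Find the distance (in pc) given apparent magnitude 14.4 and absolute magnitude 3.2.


d = 10^((m - M + 5)/5) = 10^((14.4 - 3.2 + 5)/5) = 1737.8008

1737.8008 pc


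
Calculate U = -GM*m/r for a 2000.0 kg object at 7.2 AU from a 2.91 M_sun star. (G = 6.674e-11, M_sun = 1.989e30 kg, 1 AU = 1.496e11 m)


M = 2.91 * 1.989e30 kg = 5.78799e+30 kg; r = 7.2 AU * 1.496e11 m/AU = 1.07712e+12 m. U = -GM*m/r = -(6.674e-11 * 5.78799e+30 * 2000.0) / 1.07712e+12 = -7.173e+11

-7.173e+11 J


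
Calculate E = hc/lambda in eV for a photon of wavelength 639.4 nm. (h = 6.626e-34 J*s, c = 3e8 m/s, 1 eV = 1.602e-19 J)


E = hc/lambda = 6.626e-34 * 3e8 / 6.394e-07 = 3.109e-19 J = 1.9406 eV

1.9406 eV


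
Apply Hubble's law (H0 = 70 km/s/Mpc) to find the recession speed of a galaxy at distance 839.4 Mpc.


v = H0 * d = 70 * 839.4 = 58758.0

58758.0 km/s


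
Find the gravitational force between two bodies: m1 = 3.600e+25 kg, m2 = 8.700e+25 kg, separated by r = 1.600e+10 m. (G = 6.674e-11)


F = G*m1*m2/r^2 = 6.674e-11 * 3.600e+25 * 8.700e+25 / (1.600e+10)^2 = 6.674e-11 * 3.132e+51 / 2.560e+20 = 8.165e+20

8.165e+20 N


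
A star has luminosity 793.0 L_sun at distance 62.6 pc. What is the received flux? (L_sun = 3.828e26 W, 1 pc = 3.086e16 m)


F = L / (4*pi*d^2) = 3.036e+29 / (4*pi*(1.932e+18)^2) = 6.473e-09

6.473e-09 W/m^2


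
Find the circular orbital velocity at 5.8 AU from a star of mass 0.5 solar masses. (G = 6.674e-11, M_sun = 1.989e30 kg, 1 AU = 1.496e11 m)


v = sqrt(GM/r) = sqrt(6.674e-11 * 9.945e+29 / 8.677e+11) = 8746.1254

8746.1254 m/s


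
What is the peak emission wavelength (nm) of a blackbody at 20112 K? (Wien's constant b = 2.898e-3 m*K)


lam_max = b / T = 2.898e-3 / 20112 = 1.441e-07 m = 144.0931 nm

144.0931 nm


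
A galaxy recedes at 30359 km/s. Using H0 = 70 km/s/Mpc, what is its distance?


d = v / H0 = 30359 / 70 = 433.7

433.7 Mpc


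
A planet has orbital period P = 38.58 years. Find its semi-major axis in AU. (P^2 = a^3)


a = P^(2/3) = 38.58^(2/3) = 11.4176

11.4176 AU


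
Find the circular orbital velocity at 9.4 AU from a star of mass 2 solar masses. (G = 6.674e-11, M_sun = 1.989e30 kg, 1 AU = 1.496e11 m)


v = sqrt(GM/r) = sqrt(6.674e-11 * 3.978e+30 / 1.406e+12) = 13740.2858

13740.2858 m/s


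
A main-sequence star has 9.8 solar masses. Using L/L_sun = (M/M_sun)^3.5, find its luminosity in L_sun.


L/L_sun = (M/M_sun)^3.5 = 9.8^3.5 = 2946.397

2946.397 L_sun


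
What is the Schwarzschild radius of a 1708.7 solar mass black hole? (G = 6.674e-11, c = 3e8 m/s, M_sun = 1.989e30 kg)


M = 1708.7 * 1.989e30 kg = 3.3986043e+33 kg. rs = 2GM/c^2 = 2 * 6.674e-11 * 3.3986043e+33 / (3e8)^2 = 5.041e+06

5.041e+06 m


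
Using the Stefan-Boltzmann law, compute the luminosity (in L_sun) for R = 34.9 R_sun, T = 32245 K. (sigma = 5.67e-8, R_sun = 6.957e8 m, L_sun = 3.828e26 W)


R = 34.9 * 6.957e8 m = 2.427993e+10 m. L = 4*pi*R^2*sigma*T^4 = 4*pi*(2.427993e+10)^2 * 5.67e-8 * 32245^4 = 4.540851597e+32 W. L/L_sun = 4.540851597e+32 / 3.828e26 = 1.186e+06

1.186e+06 L_sun


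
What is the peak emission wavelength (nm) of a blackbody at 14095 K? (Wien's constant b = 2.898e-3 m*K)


lam_max = b / T = 2.898e-3 / 14095 = 2.056e-07 m = 205.6048 nm

205.6048 nm


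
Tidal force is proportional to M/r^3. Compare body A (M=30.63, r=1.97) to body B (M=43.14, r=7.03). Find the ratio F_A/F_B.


Ratio = (M1/r1^3) / (M2/r2^3) = (30.63/1.97^3) / (43.14/7.03^3) = 32.2652

32.2652


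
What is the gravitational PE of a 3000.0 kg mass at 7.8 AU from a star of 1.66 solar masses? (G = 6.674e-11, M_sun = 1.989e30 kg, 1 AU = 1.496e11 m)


M = 1.66 * 1.989e30 kg = 3.30174e+30 kg; r = 7.8 AU * 1.496e11 m/AU = 1.16688e+12 m. U = -GM*m/r = -(6.674e-11 * 3.30174e+30 * 3000.0) / 1.16688e+12 = -5.665e+11

-5.665e+11 J


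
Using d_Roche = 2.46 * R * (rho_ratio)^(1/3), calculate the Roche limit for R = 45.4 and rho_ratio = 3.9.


d_Roche = 2.46 * 45.4 * 3.9^(1/3) = 175.7974

175.7974


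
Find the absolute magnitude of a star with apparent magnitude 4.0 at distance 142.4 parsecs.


M = m - 5*log10(d) + 5 = 4.0 - 5*log10(142.4) + 5 = -1.7675

-1.7675


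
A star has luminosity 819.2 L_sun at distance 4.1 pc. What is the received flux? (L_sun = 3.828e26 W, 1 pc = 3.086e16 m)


F = L / (4*pi*d^2) = 3.136e+29 / (4*pi*(1.265e+17)^2) = 1.559e-06

1.559e-06 W/m^2


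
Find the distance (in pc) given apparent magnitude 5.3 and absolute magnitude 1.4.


d = 10^((m - M + 5)/5) = 10^((5.3 - 1.4 + 5)/5) = 60.256

60.256 pc


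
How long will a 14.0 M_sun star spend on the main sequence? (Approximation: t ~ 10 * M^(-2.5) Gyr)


t = 10 * M^(-2.5) = 10 * 14.0^(-2.5) = 0.0136

0.0136 Gyr


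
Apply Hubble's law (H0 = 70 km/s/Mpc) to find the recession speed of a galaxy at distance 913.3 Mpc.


v = H0 * d = 70 * 913.3 = 63931.0

63931.0 km/s


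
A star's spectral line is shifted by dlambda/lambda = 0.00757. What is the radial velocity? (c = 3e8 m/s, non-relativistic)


v = (dlambda/lambda) * c = 0.00757 * 3e8 = 2.271e+06

2.271e+06 m/s


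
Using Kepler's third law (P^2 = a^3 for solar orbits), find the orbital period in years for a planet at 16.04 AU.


P = a^(3/2) = 16.04^1.5 = 64.2401

64.2401 years


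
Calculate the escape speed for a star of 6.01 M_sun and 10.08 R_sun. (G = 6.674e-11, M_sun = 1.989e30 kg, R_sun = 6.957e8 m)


M = 6.01 * 1.989e30 kg = 1.195389e+31 kg; R = 10.08 * 6.957e8 m = 7.012656e+09 m. v_esc = sqrt(2GM/R) = sqrt(2 * 6.674e-11 * 1.195389e+31 / 7.012656e+09) = 477003.3826

477003.3826 m/s


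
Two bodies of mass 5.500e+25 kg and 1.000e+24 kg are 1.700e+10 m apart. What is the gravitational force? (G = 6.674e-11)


F = G*m1*m2/r^2 = 6.674e-11 * 5.500e+25 * 1.000e+24 / (1.700e+10)^2 = 6.674e-11 * 5.500e+49 / 2.890e+20 = 1.270e+19

1.270e+19 N


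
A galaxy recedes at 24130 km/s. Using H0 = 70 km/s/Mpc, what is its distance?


d = v / H0 = 24130 / 70 = 344.7143

344.7143 Mpc


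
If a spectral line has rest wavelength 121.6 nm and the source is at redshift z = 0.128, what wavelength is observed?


lam_obs = lam_emit * (1 + z) = 121.6 * (1 + 0.128) = 137.1648

137.1648 nm


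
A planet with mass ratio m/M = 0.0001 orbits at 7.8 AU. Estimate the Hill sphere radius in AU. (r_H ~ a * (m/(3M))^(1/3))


r_H = a * (m/3M)^(1/3) = 7.8 * (0.0001/3)^(1/3) = 0.251

0.251 AU


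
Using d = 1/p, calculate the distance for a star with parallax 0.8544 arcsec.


d = 1/p = 1/0.8544 = 1.1704

1.1704 pc


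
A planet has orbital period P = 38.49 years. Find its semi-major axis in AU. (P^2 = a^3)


a = P^(2/3) = 38.49^(2/3) = 11.3998

11.3998 AU


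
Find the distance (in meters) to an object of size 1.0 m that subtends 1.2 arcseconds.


D = size / theta_rad, theta_rad = 1.2 * pi/(180*3600) = 5.818e-06, D = 171887.3385

171887.3385 m


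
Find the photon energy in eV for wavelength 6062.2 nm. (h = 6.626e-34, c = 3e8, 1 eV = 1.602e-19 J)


E = hc/lambda = 6.626e-34 * 3e8 / 6.062e-06 = 3.279e-20 J = 0.2047 eV

0.2047 eV


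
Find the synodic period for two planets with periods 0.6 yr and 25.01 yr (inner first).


1/P_syn = |1/P1 - 1/P2| = |1/0.6 - 1/25.01| => P_syn = 0.6147

0.6147 years


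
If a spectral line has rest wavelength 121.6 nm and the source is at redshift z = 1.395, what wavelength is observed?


lam_obs = lam_emit * (1 + z) = 121.6 * (1 + 1.395) = 291.232

291.232 nm


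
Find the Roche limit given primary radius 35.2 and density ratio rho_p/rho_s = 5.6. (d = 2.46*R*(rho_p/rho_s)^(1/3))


d_Roche = 2.46 * 35.2 * 5.6^(1/3) = 153.7708

153.7708


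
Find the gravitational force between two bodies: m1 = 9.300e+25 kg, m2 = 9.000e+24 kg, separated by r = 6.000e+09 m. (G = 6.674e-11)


F = G*m1*m2/r^2 = 6.674e-11 * 9.300e+25 * 9.000e+24 / (6.000e+09)^2 = 6.674e-11 * 8.370e+50 / 3.600e+19 = 1.552e+21

1.552e+21 N


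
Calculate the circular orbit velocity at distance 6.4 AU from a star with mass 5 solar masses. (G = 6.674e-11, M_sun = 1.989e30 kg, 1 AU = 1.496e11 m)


v = sqrt(GM/r) = sqrt(6.674e-11 * 9.945e+30 / 9.574e+11) = 26329.3241

26329.3241 m/s


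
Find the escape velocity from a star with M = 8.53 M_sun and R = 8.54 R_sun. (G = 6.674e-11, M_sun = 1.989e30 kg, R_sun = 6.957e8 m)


M = 8.53 * 1.989e30 kg = 1.696617e+31 kg; R = 8.54 * 6.957e8 m = 5.941278e+09 m. v_esc = sqrt(2GM/R) = sqrt(2 * 6.674e-11 * 1.696617e+31 / 5.941278e+09) = 617390.6799

617390.6799 m/s


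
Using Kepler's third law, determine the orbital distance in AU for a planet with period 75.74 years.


a = P^(2/3) = 75.74^(2/3) = 17.9013

17.9013 AU


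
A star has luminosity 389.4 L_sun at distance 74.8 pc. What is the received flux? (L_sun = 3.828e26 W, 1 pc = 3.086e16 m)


F = L / (4*pi*d^2) = 1.491e+29 / (4*pi*(2.308e+18)^2) = 2.226e-09

2.226e-09 W/m^2


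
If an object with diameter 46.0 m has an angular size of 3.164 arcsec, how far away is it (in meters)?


D = size / theta_rad, theta_rad = 3.164 * pi/(180*3600) = 1.534e-05, D = 2.999e+06

2.999e+06 m


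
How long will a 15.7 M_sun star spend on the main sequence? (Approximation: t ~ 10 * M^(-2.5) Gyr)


t = 10 * M^(-2.5) = 10 * 15.7^(-2.5) = 0.0102

0.0102 Gyr


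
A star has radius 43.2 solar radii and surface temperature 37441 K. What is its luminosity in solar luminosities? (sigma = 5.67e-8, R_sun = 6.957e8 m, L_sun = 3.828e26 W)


R = 43.2 * 6.957e8 m = 3.005424e+10 m. L = 4*pi*R^2*sigma*T^4 = 4*pi*(3.005424e+10)^2 * 5.67e-8 * 37441^4 = 1.264719404e+33 W. L/L_sun = 1.264719404e+33 / 3.828e26 = 3.304e+06

3.304e+06 L_sun


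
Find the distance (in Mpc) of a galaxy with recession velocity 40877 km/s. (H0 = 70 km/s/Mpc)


d = v / H0 = 40877 / 70 = 583.9571

583.9571 Mpc


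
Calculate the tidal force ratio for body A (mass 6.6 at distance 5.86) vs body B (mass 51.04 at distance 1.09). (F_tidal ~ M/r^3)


Ratio = (M1/r1^3) / (M2/r2^3) = (6.6/5.86^3) / (51.04/1.09^3) = 8.322e-04

8.322e-04


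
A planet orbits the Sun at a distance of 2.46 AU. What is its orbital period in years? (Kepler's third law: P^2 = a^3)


P = a^(3/2) = 2.46^1.5 = 3.8584

3.8584 years


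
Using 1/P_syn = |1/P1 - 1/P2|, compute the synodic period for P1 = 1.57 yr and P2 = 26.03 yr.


1/P_syn = |1/P1 - 1/P2| = |1/1.57 - 1/26.03| => P_syn = 1.6708

1.6708 years


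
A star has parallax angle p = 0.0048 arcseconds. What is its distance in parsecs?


d = 1/p = 1/0.0048 = 208.3333

208.3333 pc


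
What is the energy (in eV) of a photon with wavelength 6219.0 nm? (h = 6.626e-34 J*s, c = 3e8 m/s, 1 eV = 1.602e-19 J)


E = hc/lambda = 6.626e-34 * 3e8 / 6.219e-06 = 3.196e-20 J = 0.1995 eV

0.1995 eV


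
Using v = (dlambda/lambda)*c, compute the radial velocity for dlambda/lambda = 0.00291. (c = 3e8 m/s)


v = (dlambda/lambda) * c = 0.00291 * 3e8 = 873000.0

873000.0 m/s


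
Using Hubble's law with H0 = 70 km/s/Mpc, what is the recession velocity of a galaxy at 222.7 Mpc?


v = H0 * d = 70 * 222.7 = 15589.0

15589.0 km/s


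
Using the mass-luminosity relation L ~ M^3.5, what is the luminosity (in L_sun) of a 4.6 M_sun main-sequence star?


L/L_sun = (M/M_sun)^3.5 = 4.6^3.5 = 208.7625

208.7625 L_sun


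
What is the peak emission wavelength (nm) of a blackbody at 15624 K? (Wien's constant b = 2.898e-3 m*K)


lam_max = b / T = 2.898e-3 / 15624 = 1.855e-07 m = 185.4839 nm

185.4839 nm


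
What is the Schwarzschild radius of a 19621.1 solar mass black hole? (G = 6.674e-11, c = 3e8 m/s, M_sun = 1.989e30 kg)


M = 19621.1 * 1.989e30 kg = 3.90263679e+34 kg. rs = 2GM/c^2 = 2 * 6.674e-11 * 3.90263679e+34 / (3e8)^2 = 5.788e+07

5.788e+07 m


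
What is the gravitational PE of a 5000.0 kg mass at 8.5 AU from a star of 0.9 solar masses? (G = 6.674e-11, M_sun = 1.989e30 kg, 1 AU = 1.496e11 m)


M = 0.9 * 1.989e30 kg = 1.7901e+30 kg; r = 8.5 AU * 1.496e11 m/AU = 1.2716e+12 m. U = -GM*m/r = -(6.674e-11 * 1.7901e+30 * 5000.0) / 1.2716e+12 = -4.698e+11

-4.698e+11 J


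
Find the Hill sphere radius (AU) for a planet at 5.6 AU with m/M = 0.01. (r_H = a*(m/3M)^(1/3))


r_H = a * (m/3M)^(1/3) = 5.6 * (0.01/3)^(1/3) = 0.8365

0.8365 AU


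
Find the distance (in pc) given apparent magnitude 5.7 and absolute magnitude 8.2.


d = 10^((m - M + 5)/5) = 10^((5.7 - 8.2 + 5)/5) = 3.1623

3.1623 pc


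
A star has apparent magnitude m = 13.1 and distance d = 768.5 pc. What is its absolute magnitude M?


M = m - 5*log10(d) + 5 = 13.1 - 5*log10(768.5) + 5 = 3.6718

3.6718


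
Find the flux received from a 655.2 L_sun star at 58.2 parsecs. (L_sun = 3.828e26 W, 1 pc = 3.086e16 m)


F = L / (4*pi*d^2) = 2.508e+29 / (4*pi*(1.796e+18)^2) = 6.187e-09

6.187e-09 W/m^2


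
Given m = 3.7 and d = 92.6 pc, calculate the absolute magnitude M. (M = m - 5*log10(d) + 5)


M = m - 5*log10(d) + 5 = 3.7 - 5*log10(92.6) + 5 = -1.1331

-1.1331


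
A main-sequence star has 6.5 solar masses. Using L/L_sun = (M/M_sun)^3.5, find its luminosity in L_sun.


L/L_sun = (M/M_sun)^3.5 = 6.5^3.5 = 700.1591

700.1591 L_sun
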